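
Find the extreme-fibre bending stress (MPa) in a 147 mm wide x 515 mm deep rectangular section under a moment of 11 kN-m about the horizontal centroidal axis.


I = b * h^3 / 12 = 147 * 515^3 / 12 = 1673238218.75 mm^4
y = h / 2 = 515 / 2 = 257.5 mm
M = 11 kN-m = 11000000.0 N-mm
sigma = M * y / I = 11000000.0 * 257.5 / 1673238218.75
= 1.69 MPa

1.69 MPa


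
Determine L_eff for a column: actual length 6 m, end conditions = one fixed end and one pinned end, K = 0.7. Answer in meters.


L_eff = K * L
= 0.7 * 6
= 4.2 m

4.2 m


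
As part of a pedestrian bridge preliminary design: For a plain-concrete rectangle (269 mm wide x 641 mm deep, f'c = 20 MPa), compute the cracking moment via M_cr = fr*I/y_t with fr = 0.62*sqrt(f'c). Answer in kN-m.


fr = 0.62 * sqrt(20) = 0.62 * 4.4721 = 2.7727 MPa
I = 269 * 641^3 / 12 = 5903983329.08 mm^4
y_t = 320.5 mm
M_cr = fr * I / y_t = 2.7727 * 5903983329.08 / 320.5 N-mm
= 51.0768 kN-m

51.0768 kN-m


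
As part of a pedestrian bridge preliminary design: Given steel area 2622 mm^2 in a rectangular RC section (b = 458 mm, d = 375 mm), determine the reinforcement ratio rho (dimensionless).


rho = As / (b * d)
= 2622 / (458 * 375)
= 2622 / 171750
= 0.015266 (dimensionless)

0.015266 (dimensionless)


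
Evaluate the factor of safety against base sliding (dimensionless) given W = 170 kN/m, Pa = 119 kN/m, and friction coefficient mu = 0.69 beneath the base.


Resisting force = mu * W = 0.69 * 170 = 117.3 kN/m
FOS = Resisting / Driving = 117.3 / 119
= 0.9857 (dimensionless)

0.9857 (dimensionless)


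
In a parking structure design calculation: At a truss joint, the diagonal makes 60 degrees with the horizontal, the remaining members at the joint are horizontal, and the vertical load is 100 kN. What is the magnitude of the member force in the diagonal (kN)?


At the joint, only the diagonal has a vertical component, so vertical equilibrium gives:
F * sin(60) = 100
F = 100 / sin(60)
= 100 / 0.866025
= 115.47 kN

115.47 kN


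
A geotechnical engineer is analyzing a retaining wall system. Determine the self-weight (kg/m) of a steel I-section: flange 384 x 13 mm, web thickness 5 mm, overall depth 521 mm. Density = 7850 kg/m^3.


A_flanges = 2 * 384 * 13 = 9984 mm^2
A_web = (521 - 2 * 13) * 5 = 2475 mm^2
A_total = 9984 + 2475 = 12459 mm^2 = 0.012459 m^2
Weight = rho * A = 7850 * 0.012459 = 97.8032 kg/m

97.8032 kg/m


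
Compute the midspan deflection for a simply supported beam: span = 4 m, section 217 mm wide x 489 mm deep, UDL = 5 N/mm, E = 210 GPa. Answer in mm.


I = 217 * 489^3 / 12 = 2114487222.75 mm^4
L = 4000.0 mm, w = 5 N/mm, E = 210000.0 MPa
delta = 5 * w * L^4 / (384 * E * I)
= 5 * 5 * 4000.0^4 / (384 * 210000.0 * 2114487222.75)
= 0.0375 mm

0.0375 mm


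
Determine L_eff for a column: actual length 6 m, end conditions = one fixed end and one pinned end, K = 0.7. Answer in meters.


L_eff = K * L
= 0.7 * 6
= 4.2 m

4.2 m


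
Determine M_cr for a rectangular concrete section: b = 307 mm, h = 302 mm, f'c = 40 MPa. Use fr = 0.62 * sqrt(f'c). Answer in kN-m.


fr = 0.62 * sqrt(40) = 0.62 * 6.3246 = 3.9212 MPa
I = 307 * 302^3 / 12 = 704657304.67 mm^4
y_t = 151.0 mm
M_cr = fr * I / y_t = 3.9212 * 704657304.67 / 151.0 N-mm
= 18.2988 kN-m

18.2988 kN-m


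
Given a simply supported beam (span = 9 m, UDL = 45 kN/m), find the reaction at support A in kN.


Total load = w * L = 45 * 9 = 405 kN
By symmetry, each reaction R = total / 2 = 405 / 2 = 202.5 kN

202.5 kN


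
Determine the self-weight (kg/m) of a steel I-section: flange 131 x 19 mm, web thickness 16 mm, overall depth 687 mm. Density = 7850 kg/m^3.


A_flanges = 2 * 131 * 19 = 4978 mm^2
A_web = (687 - 2 * 19) * 16 = 10384 mm^2
A_total = 4978 + 10384 = 15362 mm^2 = 0.015362 m^2
Weight = rho * A = 7850 * 0.015362 = 120.5917 kg/m

120.5917 kg/m


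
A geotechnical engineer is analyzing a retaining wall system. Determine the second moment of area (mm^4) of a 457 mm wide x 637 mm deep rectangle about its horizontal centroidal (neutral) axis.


I = b * h^3 / 12
= 457 * 637^3 / 12
= 457 * 258474853 / 12
= 9843583985.08 mm^4

9843583985.08 mm^4


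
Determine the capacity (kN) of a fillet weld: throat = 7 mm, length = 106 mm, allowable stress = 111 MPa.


Strength = throat * length * allowable stress
= 7 * 106 * 111 N
= 82362 N
= 82.36 kN

82.36 kN


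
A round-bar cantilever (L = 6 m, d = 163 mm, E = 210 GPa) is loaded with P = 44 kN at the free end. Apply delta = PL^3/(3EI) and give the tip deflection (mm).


I = pi * d^4 / 64 = pi * 163^4 / 64 = 34651362.54 mm^4
L = 6000.0 mm, P = 44000.0 N, E = 210000.0 MPa
delta = P * L^3 / (3 * E * I)
= 44000.0 * 6000.0^3 / (3 * 210000.0 * 34651362.54)
= 435.357 mm

435.357 mm


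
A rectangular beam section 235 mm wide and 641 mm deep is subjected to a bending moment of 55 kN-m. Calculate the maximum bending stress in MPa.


I = b * h^3 / 12 = 235 * 641^3 / 12 = 5157754952.92 mm^4
y = h / 2 = 641 / 2 = 320.5 mm
M = 55 kN-m = 55000000.0 N-mm
sigma = M * y / I = 55000000.0 * 320.5 / 5157754952.92
= 3.42 MPa

3.42 MPa


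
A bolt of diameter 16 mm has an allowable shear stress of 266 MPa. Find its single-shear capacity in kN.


A = pi * d^2 / 4 = pi * 16^2 / 4 = 201.0619 mm^2
V = f_v * A / 1000 = 266 * 201.0619 / 1000
= 53.4825 kN

53.4825 kN


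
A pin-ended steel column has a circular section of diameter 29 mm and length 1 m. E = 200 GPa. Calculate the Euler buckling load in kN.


I = pi * d^4 / 64 = 34718.57 mm^4
L = 1000.0 mm
P_cr = pi^2 * E * I / L^2
= 9.8696 * 200000.0 * 34718.57 / 1000.0^2
= 68531.72 N = 68.5317 kN

68.5317 kN


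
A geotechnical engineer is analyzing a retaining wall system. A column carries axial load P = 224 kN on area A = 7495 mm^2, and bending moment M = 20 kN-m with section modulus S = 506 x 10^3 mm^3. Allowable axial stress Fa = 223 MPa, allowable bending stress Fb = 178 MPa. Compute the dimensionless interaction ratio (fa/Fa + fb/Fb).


f_a = P / A = 224000.0 / 7495 = 29.8866 MPa
f_b = M / S = 20000000.0 / 506000.0 = 39.5257 MPa
Ratio = f_a / Fa + f_b / Fb
= 29.8866 / 223 + 39.5257 / 178
= 0.3561 (dimensionless)

0.3561 (dimensionless)


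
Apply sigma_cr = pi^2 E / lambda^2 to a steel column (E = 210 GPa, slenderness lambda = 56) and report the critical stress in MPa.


sigma_cr = pi^2 * E / lambda^2
= 9.8696 * 210000.0 / 56^2
= 9.8696 * 210000.0 / 3136
= 660.911 MPa

660.911 MPa


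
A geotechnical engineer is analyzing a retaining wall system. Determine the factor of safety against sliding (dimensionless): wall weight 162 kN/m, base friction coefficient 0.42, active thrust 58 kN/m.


Resisting force = mu * W = 0.42 * 162 = 68.04 kN/m
FOS = Resisting / Driving = 68.04 / 58
= 1.1731 (dimensionless)

1.1731 (dimensionless)


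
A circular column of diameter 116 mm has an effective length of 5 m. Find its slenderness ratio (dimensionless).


Radius of gyration r = d / 4 = 116 / 4 = 29.0 mm
L_eff = 5000.0 mm
Slenderness ratio = L / r = 5000.0 / 29.0 = 172.41 (dimensionless)

172.41 (dimensionless)


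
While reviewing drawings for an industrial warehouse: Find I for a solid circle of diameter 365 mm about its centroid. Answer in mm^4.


r = d / 2 = 365 / 2 = 182.5 mm
I = pi * r^4 / 4 = pi * 182.5^4 / 4
= 871247122.07 mm^4

871247122.07 mm^4


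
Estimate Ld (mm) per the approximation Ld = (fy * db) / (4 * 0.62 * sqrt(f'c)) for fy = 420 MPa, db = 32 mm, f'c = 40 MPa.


Ld = (fy * db) / (4 * 0.62 * sqrt(f'c))
= (420 * 32) / (4 * 0.62 * sqrt(40))
= 13440 / 15.6849
= 856.88 mm

856.88 mm


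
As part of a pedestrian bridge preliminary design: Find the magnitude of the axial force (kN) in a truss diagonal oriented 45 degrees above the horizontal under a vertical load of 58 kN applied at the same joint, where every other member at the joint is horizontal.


At the joint, only the diagonal has a vertical component, so vertical equilibrium gives:
F * sin(45) = 58
F = 58 / sin(45)
= 58 / 0.707107
= 82.02 kN

82.02 kN


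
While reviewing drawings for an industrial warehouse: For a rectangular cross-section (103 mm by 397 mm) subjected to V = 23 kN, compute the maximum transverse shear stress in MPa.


A = b * h = 103 * 397 = 40891 mm^2
V = 23 kN = 23000.0 N
tau_max = 1.5 * V / A = 1.5 * 23000.0 / 40891
= 0.8437 MPa

0.8437 MPa


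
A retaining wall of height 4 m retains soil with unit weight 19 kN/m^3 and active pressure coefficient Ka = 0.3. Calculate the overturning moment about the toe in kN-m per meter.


Pa = 0.5 * Ka * gamma * H^2
= 0.5 * 0.3 * 19 * 4^2
= 45.6 kN/m
Arm = H / 3 = 4 / 3 = 1.3333 m
Mo = Pa * arm = Pa * H / 3 = 45.6 * 4 / 3 = 60.8 kN-m/m

60.8 kN-m/m


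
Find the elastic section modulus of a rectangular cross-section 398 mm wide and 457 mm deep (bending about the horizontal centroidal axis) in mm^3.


S = b * h^2 / 6
= 398 * 457^2 / 6
= 398 * 208849 / 6
= 13853650.33 mm^3

13853650.33 mm^3


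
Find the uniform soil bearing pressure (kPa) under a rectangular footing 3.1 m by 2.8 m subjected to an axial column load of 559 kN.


A = 3.1 * 2.8 = 8.68 m^2
q = P / A = 559 / 8.68
= 64.4009 kPa

64.4009 kPa


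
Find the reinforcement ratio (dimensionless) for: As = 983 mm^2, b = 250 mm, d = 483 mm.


rho = As / (b * d)
= 983 / (250 * 483)
= 983 / 120750
= 0.008141 (dimensionless)

0.008141 (dimensionless)


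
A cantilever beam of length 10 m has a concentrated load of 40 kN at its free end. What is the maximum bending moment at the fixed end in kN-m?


For a cantilever with a point load at the free end:
M_max = P * L = 40 * 10 = 400 kN-m

400 kN-m


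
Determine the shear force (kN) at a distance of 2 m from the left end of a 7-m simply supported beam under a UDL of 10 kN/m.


R_A = w * L / 2 = 10 * 7 / 2 = 35.0 kN
V(x) = R_A - w * x = 35.0 - 10 * 2
= 15.0 kN

15.0 kN


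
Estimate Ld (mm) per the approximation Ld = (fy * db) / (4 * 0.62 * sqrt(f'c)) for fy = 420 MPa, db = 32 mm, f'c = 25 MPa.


Ld = (fy * db) / (4 * 0.62 * sqrt(f'c))
= (420 * 32) / (4 * 0.62 * sqrt(25))
= 13440 / 12.4
= 1083.87 mm

1083.87 mm


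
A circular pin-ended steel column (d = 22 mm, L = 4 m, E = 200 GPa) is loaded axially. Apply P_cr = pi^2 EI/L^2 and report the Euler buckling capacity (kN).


I = pi * d^4 / 64 = 11499.01 mm^4
L = 4000.0 mm
P_cr = pi^2 * E * I / L^2
= 9.8696 * 200000.0 * 11499.01 / 4000.0^2
= 1418.63 N = 1.4186 kN

1.4186 kN


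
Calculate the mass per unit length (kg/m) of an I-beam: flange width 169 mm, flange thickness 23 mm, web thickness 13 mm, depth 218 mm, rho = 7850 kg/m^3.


A_flanges = 2 * 169 * 23 = 7774 mm^2
A_web = (218 - 2 * 23) * 13 = 2236 mm^2
A_total = 7774 + 2236 = 10010 mm^2 = 0.010010 m^2
Weight = rho * A = 7850 * 0.010010 = 78.5785 kg/m

78.5785 kg/m


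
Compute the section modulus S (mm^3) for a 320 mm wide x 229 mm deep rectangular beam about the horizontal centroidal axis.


S = b * h^2 / 6
= 320 * 229^2 / 6
= 320 * 52441 / 6
= 2796853.33 mm^3

2796853.33 mm^3


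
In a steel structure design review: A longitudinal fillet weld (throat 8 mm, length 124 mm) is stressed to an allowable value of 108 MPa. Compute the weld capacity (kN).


Strength = throat * length * allowable stress
= 8 * 124 * 108 N
= 107136 N
= 107.14 kN

107.14 kN


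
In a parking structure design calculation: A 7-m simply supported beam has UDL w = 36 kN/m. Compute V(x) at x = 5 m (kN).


R_A = w * L / 2 = 36 * 7 / 2 = 126.0 kN
V(x) = R_A - w * x = 126.0 - 36 * 5
= -54.0 kN

-54.0 kN


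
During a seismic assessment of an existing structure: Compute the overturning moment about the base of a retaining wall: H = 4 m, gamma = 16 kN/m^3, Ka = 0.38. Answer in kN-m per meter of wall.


Pa = 0.5 * Ka * gamma * H^2
= 0.5 * 0.38 * 16 * 4^2
= 48.64 kN/m
Arm = H / 3 = 4 / 3 = 1.3333 m
Mo = Pa * arm = Pa * H / 3 = 48.64 * 4 / 3 = 64.8533 kN-m/m

64.8533 kN-m/m


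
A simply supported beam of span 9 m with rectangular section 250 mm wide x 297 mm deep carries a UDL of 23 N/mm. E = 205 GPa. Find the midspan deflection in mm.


I = 250 * 297^3 / 12 = 545793187.5 mm^4
L = 9000.0 mm, w = 23 N/mm, E = 205000.0 MPa
delta = 5 * w * L^4 / (384 * E * I)
= 5 * 23 * 9000.0^4 / (384 * 205000.0 * 545793187.5)
= 17.5612 mm

17.5612 mm


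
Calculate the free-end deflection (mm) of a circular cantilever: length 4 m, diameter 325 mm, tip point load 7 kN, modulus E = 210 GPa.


I = pi * d^4 / 64 = pi * 325^4 / 64 = 547650316.04 mm^4
L = 4000.0 mm, P = 7000.0 N, E = 210000.0 MPa
delta = P * L^3 / (3 * E * I)
= 7000.0 * 4000.0^3 / (3 * 210000.0 * 547650316.04)
= 1.2985 mm

1.2985 mm


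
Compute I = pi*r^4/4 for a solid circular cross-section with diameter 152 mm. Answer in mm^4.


r = d / 2 = 152 / 2 = 76.0 mm
I = pi * r^4 / 4 = pi * 76.0^4 / 4
= 26202591.76 mm^4

26202591.76 mm^4


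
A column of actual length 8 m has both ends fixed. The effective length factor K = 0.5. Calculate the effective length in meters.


L_eff = K * L
= 0.5 * 8
= 4.0 m

4.0 m


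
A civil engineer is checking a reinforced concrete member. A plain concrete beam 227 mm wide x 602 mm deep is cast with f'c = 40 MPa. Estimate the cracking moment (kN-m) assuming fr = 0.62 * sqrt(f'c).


fr = 0.62 * sqrt(40) = 0.62 * 6.3246 = 3.9212 MPa
I = 227 * 602^3 / 12 = 4126996351.33 mm^4
y_t = 301.0 mm
M_cr = fr * I / y_t = 3.9212 * 4126996351.33 / 301.0 N-mm
= 53.7637 kN-m

53.7637 kN-m


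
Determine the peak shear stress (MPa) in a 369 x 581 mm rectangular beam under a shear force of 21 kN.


A = b * h = 369 * 581 = 214389 mm^2
V = 21 kN = 21000.0 N
tau_max = 1.5 * V / A = 1.5 * 21000.0 / 214389
= 0.1469 MPa

0.1469 MPa


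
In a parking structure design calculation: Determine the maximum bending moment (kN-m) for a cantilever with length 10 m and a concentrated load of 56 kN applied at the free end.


For a cantilever with a point load at the free end:
M_max = P * L = 56 * 10 = 560 kN-m

560 kN-m


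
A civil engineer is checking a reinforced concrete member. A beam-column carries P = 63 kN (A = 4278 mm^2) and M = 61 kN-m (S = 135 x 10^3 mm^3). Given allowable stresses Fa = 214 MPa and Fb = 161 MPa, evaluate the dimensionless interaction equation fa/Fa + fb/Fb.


f_a = P / A = 63000.0 / 4278 = 14.7265 MPa
f_b = M / S = 61000000.0 / 135000.0 = 451.8519 MPa
Ratio = f_a / Fa + f_b / Fb
= 14.7265 / 214 + 451.8519 / 161
= 2.8753 (dimensionless)

2.8753 (dimensionless)


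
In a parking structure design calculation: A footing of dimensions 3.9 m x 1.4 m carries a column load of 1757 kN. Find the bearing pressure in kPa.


A = 3.9 * 1.4 = 5.46 m^2
q = P / A = 1757 / 5.46
= 321.7949 kPa

321.7949 kPa


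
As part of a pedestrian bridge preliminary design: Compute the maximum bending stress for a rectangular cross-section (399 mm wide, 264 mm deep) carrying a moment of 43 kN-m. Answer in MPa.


I = b * h^3 / 12 = 399 * 264^3 / 12 = 611791488.0 mm^4
y = h / 2 = 264 / 2 = 132.0 mm
M = 43 kN-m = 43000000.0 N-mm
sigma = M * y / I = 43000000.0 * 132.0 / 611791488.0
= 9.28 MPa

9.28 MPa


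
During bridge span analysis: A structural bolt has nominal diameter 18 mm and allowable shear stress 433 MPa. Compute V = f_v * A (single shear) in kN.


A = pi * d^2 / 4 = pi * 18^2 / 4 = 254.469 mm^2
V = f_v * A / 1000 = 433 * 254.469 / 1000
= 110.1851 kN

110.1851 kN


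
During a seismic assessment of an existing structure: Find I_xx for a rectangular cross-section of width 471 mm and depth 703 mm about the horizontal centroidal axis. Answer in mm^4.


I = b * h^3 / 12
= 471 * 703^3 / 12
= 471 * 347428927 / 12
= 13636585384.75 mm^4

13636585384.75 mm^4


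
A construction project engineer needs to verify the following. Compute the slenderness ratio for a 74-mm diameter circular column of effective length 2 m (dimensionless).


Radius of gyration r = d / 4 = 74 / 4 = 18.5 mm
L_eff = 2000.0 mm
Slenderness ratio = L / r = 2000.0 / 18.5 = 108.11 (dimensionless)

108.11 (dimensionless)


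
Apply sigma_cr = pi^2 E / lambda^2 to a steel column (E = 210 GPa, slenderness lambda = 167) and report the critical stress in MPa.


sigma_cr = pi^2 * E / lambda^2
= 9.8696 * 210000.0 / 167^2
= 9.8696 * 210000.0 / 27889
= 74.3166 MPa

74.3166 MPa


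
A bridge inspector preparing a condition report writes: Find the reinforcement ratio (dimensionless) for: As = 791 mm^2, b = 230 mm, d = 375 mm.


rho = As / (b * d)
= 791 / (230 * 375)
= 791 / 86250
= 0.009171 (dimensionless)

0.009171 (dimensionless)


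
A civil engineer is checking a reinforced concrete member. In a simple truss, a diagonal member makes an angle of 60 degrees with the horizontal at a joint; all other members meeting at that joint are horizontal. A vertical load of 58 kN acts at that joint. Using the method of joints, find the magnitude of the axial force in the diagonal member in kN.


At the joint, only the diagonal has a vertical component, so vertical equilibrium gives:
F * sin(60) = 58
F = 58 / sin(60)
= 58 / 0.866025
= 66.97 kN

66.97 kN


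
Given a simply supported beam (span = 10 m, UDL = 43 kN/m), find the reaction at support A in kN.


Total load = w * L = 43 * 10 = 430 kN
By symmetry, each reaction R = total / 2 = 430 / 2 = 215.0 kN

215.0 kN


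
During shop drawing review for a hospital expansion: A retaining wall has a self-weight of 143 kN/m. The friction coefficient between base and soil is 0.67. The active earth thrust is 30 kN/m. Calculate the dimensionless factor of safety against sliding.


Resisting force = mu * W = 0.67 * 143 = 95.81 kN/m
FOS = Resisting / Driving = 95.81 / 30
= 3.1937 (dimensionless)

3.1937 (dimensionless)


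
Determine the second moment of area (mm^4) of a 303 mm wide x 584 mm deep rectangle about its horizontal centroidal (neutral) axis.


I = b * h^3 / 12
= 303 * 584^3 / 12
= 303 * 199176704 / 12
= 5029211776.0 mm^4

5029211776.0 mm^4


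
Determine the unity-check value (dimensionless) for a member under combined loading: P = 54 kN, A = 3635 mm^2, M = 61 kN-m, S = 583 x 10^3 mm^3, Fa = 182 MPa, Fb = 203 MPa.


f_a = P / A = 54000.0 / 3635 = 14.8556 MPa
f_b = M / S = 61000000.0 / 583000.0 = 104.6312 MPa
Ratio = f_a / Fa + f_b / Fb
= 14.8556 / 182 + 104.6312 / 203
= 0.597 (dimensionless)

0.597 (dimensionless)


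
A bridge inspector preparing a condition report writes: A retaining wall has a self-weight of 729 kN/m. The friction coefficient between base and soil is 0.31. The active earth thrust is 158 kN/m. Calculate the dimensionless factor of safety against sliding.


Resisting force = mu * W = 0.31 * 729 = 225.99 kN/m
FOS = Resisting / Driving = 225.99 / 158
= 1.4303 (dimensionless)

1.4303 (dimensionless)


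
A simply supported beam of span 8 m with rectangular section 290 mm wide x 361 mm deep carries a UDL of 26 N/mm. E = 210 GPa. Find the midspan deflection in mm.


I = 290 * 361^3 / 12 = 1136942124.17 mm^4
L = 8000.0 mm, w = 26 N/mm, E = 210000.0 MPa
delta = 5 * w * L^4 / (384 * E * I)
= 5 * 26 * 8000.0^4 / (384 * 210000.0 * 1136942124.17)
= 5.8078 mm

5.8078 mm


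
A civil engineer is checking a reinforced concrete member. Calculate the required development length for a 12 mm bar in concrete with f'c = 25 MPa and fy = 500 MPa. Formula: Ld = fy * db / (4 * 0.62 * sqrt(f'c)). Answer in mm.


Ld = (fy * db) / (4 * 0.62 * sqrt(f'c))
= (500 * 12) / (4 * 0.62 * sqrt(25))
= 6000 / 12.4
= 483.87 mm

483.87 mm


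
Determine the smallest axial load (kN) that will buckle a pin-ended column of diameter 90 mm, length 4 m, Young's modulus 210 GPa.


I = pi * d^4 / 64 = 3220623.34 mm^4
L = 4000.0 mm
P_cr = pi^2 * E * I / L^2
= 9.8696 * 210000.0 * 3220623.34 / 4000.0^2
= 417194.9 N = 417.1949 kN

417.1949 kN


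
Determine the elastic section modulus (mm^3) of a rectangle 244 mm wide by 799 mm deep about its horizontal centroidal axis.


S = b * h^2 / 6
= 244 * 799^2 / 6
= 244 * 638401 / 6
= 25961640.67 mm^3

25961640.67 mm^3


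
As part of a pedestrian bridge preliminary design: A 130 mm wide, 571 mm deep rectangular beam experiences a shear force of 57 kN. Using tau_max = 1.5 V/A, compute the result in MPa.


A = b * h = 130 * 571 = 74230 mm^2
V = 57 kN = 57000.0 N
tau_max = 1.5 * V / A = 1.5 * 57000.0 / 74230
= 1.1518 MPa

1.1518 MPa


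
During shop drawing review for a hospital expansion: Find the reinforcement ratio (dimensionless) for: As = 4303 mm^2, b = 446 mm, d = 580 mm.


rho = As / (b * d)
= 4303 / (446 * 580)
= 4303 / 258680
= 0.016634 (dimensionless)

0.016634 (dimensionless)


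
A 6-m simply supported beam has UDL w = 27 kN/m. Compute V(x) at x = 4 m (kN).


R_A = w * L / 2 = 27 * 6 / 2 = 81.0 kN
V(x) = R_A - w * x = 81.0 - 27 * 4
= -27.0 kN

-27.0 kN


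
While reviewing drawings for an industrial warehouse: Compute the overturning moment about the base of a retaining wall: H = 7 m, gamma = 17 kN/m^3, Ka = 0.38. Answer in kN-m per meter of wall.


Pa = 0.5 * Ka * gamma * H^2
= 0.5 * 0.38 * 17 * 7^2
= 158.27 kN/m
Arm = H / 3 = 7 / 3 = 2.3333 m
Mo = Pa * arm = Pa * H / 3 = 158.27 * 7 / 3 = 369.2967 kN-m/m

369.2967 kN-m/m


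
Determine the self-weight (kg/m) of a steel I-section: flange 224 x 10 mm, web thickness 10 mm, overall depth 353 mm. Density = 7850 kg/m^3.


A_flanges = 2 * 224 * 10 = 4480 mm^2
A_web = (353 - 2 * 10) * 10 = 3330 mm^2
A_total = 4480 + 3330 = 7810 mm^2 = 0.007810 m^2
Weight = rho * A = 7850 * 0.007810 = 61.3085 kg/m

61.3085 kg/m


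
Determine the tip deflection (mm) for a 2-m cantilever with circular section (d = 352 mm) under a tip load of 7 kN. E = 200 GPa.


I = pi * d^4 / 64 = pi * 352^4 / 64 = 753599414.95 mm^4
L = 2000.0 mm, P = 7000.0 N, E = 200000.0 MPa
delta = P * L^3 / (3 * E * I)
= 7000.0 * 2000.0^3 / (3 * 200000.0 * 753599414.95)
= 0.1239 mm

0.1239 mm


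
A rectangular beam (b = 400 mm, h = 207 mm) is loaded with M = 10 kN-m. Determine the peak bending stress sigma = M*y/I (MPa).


I = b * h^3 / 12 = 400 * 207^3 / 12 = 295658100.0 mm^4
y = h / 2 = 207 / 2 = 103.5 mm
M = 10 kN-m = 10000000.0 N-mm
sigma = M * y / I = 10000000.0 * 103.5 / 295658100.0
= 3.5 MPa

3.5 MPa


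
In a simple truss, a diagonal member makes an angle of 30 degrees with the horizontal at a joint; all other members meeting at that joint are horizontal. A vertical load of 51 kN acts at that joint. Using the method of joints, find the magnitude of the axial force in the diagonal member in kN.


At the joint, only the diagonal has a vertical component, so vertical equilibrium gives:
F * sin(30) = 51
F = 51 / sin(30)
= 51 / 0.5
= 102.0 kN

102.0 kN


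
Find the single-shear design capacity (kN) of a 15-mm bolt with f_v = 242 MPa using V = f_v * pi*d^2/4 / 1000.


A = pi * d^2 / 4 = pi * 15^2 / 4 = 176.7146 mm^2
V = f_v * A / 1000 = 242 * 176.7146 / 1000
= 42.7649 kN

42.7649 kN


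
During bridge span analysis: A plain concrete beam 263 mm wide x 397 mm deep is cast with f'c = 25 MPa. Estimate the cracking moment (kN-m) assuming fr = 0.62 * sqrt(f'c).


fr = 0.62 * sqrt(25) = 0.62 * 5.0 = 3.1 MPa
I = 263 * 397^3 / 12 = 1371342774.92 mm^4
y_t = 198.5 mm
M_cr = fr * I / y_t = 3.1 * 1371342774.92 / 198.5 N-mm
= 21.4164 kN-m

21.4164 kN-m


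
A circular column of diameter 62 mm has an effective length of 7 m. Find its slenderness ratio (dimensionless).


Radius of gyration r = d / 4 = 62 / 4 = 15.5 mm
L_eff = 7000.0 mm
Slenderness ratio = L / r = 7000.0 / 15.5 = 451.61 (dimensionless)

451.61 (dimensionless)


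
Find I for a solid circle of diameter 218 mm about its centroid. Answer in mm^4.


r = d / 2 = 218 / 2 = 109.0 mm
I = pi * r^4 / 4 = pi * 109.0^4 / 4
= 110865360.4 mm^4

110865360.4 mm^4


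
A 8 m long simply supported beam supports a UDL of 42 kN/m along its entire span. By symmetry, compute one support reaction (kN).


Total load = w * L = 42 * 8 = 336 kN
By symmetry, each reaction R = total / 2 = 336 / 2 = 168.0 kN

168.0 kN


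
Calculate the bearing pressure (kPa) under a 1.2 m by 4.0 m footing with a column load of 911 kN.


A = 1.2 * 4.0 = 4.8 m^2
q = P / A = 911 / 4.8
= 189.7917 kPa

189.7917 kPa


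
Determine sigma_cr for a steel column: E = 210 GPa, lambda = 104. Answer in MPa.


sigma_cr = pi^2 * E / lambda^2
= 9.8696 * 210000.0 / 104^2
= 9.8696 * 210000.0 / 10816
= 191.6251 MPa

191.6251 MPa


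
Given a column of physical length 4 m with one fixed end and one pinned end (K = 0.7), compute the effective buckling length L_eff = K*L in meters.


L_eff = K * L
= 0.7 * 4
= 2.8 m

2.8 m


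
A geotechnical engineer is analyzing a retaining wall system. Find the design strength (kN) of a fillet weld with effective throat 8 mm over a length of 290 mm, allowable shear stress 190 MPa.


Strength = throat * length * allowable stress
= 8 * 290 * 190 N
= 440800 N
= 440.8 kN

440.8 kN


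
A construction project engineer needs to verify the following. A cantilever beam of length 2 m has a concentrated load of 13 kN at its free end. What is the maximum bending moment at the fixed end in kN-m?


For a cantilever with a point load at the free end:
M_max = P * L = 13 * 2 = 26 kN-m

26 kN-m


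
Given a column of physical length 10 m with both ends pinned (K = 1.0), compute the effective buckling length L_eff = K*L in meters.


L_eff = K * L
= 1.0 * 10
= 10.0 m

10.0 m


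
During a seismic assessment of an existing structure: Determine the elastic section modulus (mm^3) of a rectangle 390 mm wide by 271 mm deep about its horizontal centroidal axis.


S = b * h^2 / 6
= 390 * 271^2 / 6
= 390 * 73441 / 6
= 4773665.0 mm^3

4773665.0 mm^3


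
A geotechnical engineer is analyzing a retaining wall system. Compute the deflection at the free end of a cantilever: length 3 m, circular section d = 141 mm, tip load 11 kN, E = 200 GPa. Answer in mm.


I = pi * d^4 / 64 = pi * 141^4 / 64 = 19401993.26 mm^4
L = 3000.0 mm, P = 11000.0 N, E = 200000.0 MPa
delta = P * L^3 / (3 * E * I)
= 11000.0 * 3000.0^3 / (3 * 200000.0 * 19401993.26)
= 25.5128 mm

25.5128 mm


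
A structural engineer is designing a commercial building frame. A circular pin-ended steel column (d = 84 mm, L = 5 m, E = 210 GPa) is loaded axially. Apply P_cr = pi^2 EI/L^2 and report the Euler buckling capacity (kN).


I = pi * d^4 / 64 = 2443920.32 mm^4
L = 5000.0 mm
P_cr = pi^2 * E * I / L^2
= 9.8696 * 210000.0 * 2443920.32 / 5000.0^2
= 202612.42 N = 202.6124 kN

202.6124 kN


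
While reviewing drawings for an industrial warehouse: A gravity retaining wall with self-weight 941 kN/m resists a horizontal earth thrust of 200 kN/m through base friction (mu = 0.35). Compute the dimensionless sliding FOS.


Resisting force = mu * W = 0.35 * 941 = 329.35 kN/m
FOS = Resisting / Driving = 329.35 / 200
= 1.6467 (dimensionless)

1.6467 (dimensionless)


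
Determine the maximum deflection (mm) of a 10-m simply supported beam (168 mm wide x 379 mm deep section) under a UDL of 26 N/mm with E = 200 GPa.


I = 168 * 379^3 / 12 = 762159146.0 mm^4
L = 10000.0 mm, w = 26 N/mm, E = 200000.0 MPa
delta = 5 * w * L^4 / (384 * E * I)
= 5 * 26 * 10000.0^4 / (384 * 200000.0 * 762159146.0)
= 22.2094 mm

22.2094 mm


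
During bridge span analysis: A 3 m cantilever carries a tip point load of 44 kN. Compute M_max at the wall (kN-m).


For a cantilever with a point load at the free end:
M_max = P * L = 44 * 3 = 132 kN-m

132 kN-m


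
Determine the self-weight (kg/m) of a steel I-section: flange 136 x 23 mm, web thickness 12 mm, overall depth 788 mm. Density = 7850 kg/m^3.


A_flanges = 2 * 136 * 23 = 6256 mm^2
A_web = (788 - 2 * 23) * 12 = 8904 mm^2
A_total = 6256 + 8904 = 15160 mm^2 = 0.015160 m^2
Weight = rho * A = 7850 * 0.015160 = 119.006 kg/m

119.006 kg/m


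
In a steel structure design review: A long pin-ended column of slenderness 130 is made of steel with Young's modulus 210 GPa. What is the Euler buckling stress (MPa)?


sigma_cr = pi^2 * E / lambda^2
= 9.8696 * 210000.0 / 130^2
= 9.8696 * 210000.0 / 16900
= 122.6401 MPa

122.6401 MPa


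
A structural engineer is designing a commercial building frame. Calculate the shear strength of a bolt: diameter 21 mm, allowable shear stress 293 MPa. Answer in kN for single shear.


A = pi * d^2 / 4 = pi * 21^2 / 4 = 346.3606 mm^2
V = f_v * A / 1000 = 293 * 346.3606 / 1000
= 101.4837 kN

101.4837 kN


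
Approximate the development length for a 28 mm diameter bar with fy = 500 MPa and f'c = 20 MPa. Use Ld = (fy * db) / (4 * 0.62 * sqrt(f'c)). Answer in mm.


Ld = (fy * db) / (4 * 0.62 * sqrt(f'c))
= (500 * 28) / (4 * 0.62 * sqrt(20))
= 14000 / 11.0909
= 1262.3 mm

1262.3 mm


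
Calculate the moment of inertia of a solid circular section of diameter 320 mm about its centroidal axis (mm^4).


r = d / 2 = 320 / 2 = 160.0 mm
I = pi * r^4 / 4 = pi * 160.0^4 / 4
= 514718540.36 mm^4

514718540.36 mm^4


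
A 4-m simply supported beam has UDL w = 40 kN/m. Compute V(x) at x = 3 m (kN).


R_A = w * L / 2 = 40 * 4 / 2 = 80.0 kN
V(x) = R_A - w * x = 80.0 - 40 * 3
= -40.0 kN

-40.0 kN


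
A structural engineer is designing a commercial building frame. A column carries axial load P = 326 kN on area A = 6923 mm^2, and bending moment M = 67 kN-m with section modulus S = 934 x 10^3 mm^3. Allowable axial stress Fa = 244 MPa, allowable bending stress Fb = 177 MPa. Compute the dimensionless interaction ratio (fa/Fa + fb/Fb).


f_a = P / A = 326000.0 / 6923 = 47.0894 MPa
f_b = M / S = 67000000.0 / 934000.0 = 71.7345 MPa
Ratio = f_a / Fa + f_b / Fb
= 47.0894 / 244 + 71.7345 / 177
= 0.5983 (dimensionless)

0.5983 (dimensionless)


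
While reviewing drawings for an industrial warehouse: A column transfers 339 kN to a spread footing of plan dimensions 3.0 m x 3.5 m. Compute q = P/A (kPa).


A = 3.0 * 3.5 = 10.5 m^2
q = P / A = 339 / 10.5
= 32.2857 kPa

32.2857 kPa


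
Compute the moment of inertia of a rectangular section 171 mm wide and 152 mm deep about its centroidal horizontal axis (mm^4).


I = b * h^3 / 12
= 171 * 152^3 / 12
= 171 * 3511808 / 12
= 50043264.0 mm^4

50043264.0 mm^4


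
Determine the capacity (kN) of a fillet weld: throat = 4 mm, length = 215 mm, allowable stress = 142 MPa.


Strength = throat * length * allowable stress
= 4 * 215 * 142 N
= 122120 N
= 122.12 kN

122.12 kN


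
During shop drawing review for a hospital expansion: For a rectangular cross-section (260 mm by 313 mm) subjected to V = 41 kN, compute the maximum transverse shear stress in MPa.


A = b * h = 260 * 313 = 81380 mm^2
V = 41 kN = 41000.0 N
tau_max = 1.5 * V / A = 1.5 * 41000.0 / 81380
= 0.7557 MPa

0.7557 MPa


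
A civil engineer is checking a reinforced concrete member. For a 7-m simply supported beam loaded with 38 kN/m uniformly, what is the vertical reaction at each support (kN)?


Total load = w * L = 38 * 7 = 266 kN
By symmetry, each reaction R = total / 2 = 266 / 2 = 133.0 kN

133.0 kN


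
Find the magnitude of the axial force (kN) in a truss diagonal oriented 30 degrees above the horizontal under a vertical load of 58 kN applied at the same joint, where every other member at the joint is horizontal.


At the joint, only the diagonal has a vertical component, so vertical equilibrium gives:
F * sin(30) = 58
F = 58 / sin(30)
= 58 / 0.5
= 116.0 kN

116.0 kN


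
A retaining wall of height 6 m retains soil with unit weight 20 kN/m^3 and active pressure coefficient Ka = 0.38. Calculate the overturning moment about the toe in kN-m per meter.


Pa = 0.5 * Ka * gamma * H^2
= 0.5 * 0.38 * 20 * 6^2
= 136.8 kN/m
Arm = H / 3 = 6 / 3 = 2.0 m
Mo = Pa * arm = Pa * H / 3 = 136.8 * 6 / 3 = 273.6 kN-m/m

273.6 kN-m/m


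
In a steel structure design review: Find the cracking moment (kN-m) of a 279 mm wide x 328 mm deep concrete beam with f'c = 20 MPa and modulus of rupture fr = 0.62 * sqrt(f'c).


fr = 0.62 * sqrt(20) = 0.62 * 4.4721 = 2.7727 MPa
I = 279 * 328^3 / 12 = 820435584.0 mm^4
y_t = 164.0 mm
M_cr = fr * I / y_t = 2.7727 * 820435584.0 / 164.0 N-mm
= 13.871 kN-m

13.871 kN-m


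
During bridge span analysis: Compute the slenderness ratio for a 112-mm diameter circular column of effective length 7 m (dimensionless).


Radius of gyration r = d / 4 = 112 / 4 = 28.0 mm
L_eff = 7000.0 mm
Slenderness ratio = L / r = 7000.0 / 28.0 = 250.0 (dimensionless)

250.0 (dimensionless)


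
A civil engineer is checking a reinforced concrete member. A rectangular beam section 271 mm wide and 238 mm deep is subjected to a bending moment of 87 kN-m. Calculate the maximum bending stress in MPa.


I = b * h^3 / 12 = 271 * 238^3 / 12 = 304452059.33 mm^4
y = h / 2 = 238 / 2 = 119.0 mm
M = 87 kN-m = 87000000.0 N-mm
sigma = M * y / I = 87000000.0 * 119.0 / 304452059.33
= 34.01 MPa

34.01 MPa


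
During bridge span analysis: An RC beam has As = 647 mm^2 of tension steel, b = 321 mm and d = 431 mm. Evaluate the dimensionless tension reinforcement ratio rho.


rho = As / (b * d)
= 647 / (321 * 431)
= 647 / 138351
= 0.004677 (dimensionless)

0.004677 (dimensionless)


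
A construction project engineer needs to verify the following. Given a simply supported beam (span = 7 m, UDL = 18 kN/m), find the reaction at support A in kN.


Total load = w * L = 18 * 7 = 126 kN
By symmetry, each reaction R = total / 2 = 126 / 2 = 63.0 kN

63.0 kN


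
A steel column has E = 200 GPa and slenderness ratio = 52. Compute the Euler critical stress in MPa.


sigma_cr = pi^2 * E / lambda^2
= 9.8696 * 200000.0 / 52^2
= 9.8696 * 200000.0 / 2704
= 730.0003 MPa

730.0003 MPa


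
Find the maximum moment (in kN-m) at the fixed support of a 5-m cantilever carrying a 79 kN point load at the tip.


For a cantilever with a point load at the free end:
M_max = P * L = 79 * 5 = 395 kN-m

395 kN-m


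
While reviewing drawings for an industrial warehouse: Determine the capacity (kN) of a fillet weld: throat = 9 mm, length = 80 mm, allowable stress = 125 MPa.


Strength = throat * length * allowable stress
= 9 * 80 * 125 N
= 90000 N
= 90.0 kN

90.0 kN


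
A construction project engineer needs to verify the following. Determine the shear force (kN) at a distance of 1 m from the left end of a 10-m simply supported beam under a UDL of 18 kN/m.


R_A = w * L / 2 = 18 * 10 / 2 = 90.0 kN
V(x) = R_A - w * x = 90.0 - 18 * 1
= 72.0 kN

72.0 kN


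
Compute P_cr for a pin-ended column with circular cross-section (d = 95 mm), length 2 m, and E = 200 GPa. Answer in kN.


I = pi * d^4 / 64 = 3998198.21 mm^4
L = 2000.0 mm
P_cr = pi^2 * E * I / L^2
= 9.8696 * 200000.0 * 3998198.21 / 2000.0^2
= 1973031.73 N = 1973.0317 kN

1973.0317 kN


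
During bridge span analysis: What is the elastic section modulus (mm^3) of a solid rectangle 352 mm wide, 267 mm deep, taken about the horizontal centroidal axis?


S = b * h^2 / 6
= 352 * 267^2 / 6
= 352 * 71289 / 6
= 4182288.0 mm^3

4182288.0 mm^3


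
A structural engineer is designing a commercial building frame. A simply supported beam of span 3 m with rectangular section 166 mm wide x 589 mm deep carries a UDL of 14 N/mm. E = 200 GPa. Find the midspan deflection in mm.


I = 166 * 589^3 / 12 = 2826654487.83 mm^4
L = 3000.0 mm, w = 14 N/mm, E = 200000.0 MPa
delta = 5 * w * L^4 / (384 * E * I)
= 5 * 14 * 3000.0^4 / (384 * 200000.0 * 2826654487.83)
= 0.0261 mm

0.0261 mm


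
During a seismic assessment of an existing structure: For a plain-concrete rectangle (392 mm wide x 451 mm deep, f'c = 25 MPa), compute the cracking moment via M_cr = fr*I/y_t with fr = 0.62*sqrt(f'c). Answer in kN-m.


fr = 0.62 * sqrt(25) = 0.62 * 5.0 = 3.1 MPa
I = 392 * 451^3 / 12 = 2996639132.67 mm^4
y_t = 225.5 mm
M_cr = fr * I / y_t = 3.1 * 2996639132.67 / 225.5 N-mm
= 41.1955 kN-m

41.1955 kN-m


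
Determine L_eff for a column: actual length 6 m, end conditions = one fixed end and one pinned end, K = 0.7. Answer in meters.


L_eff = K * L
= 0.7 * 6
= 4.2 m

4.2 m


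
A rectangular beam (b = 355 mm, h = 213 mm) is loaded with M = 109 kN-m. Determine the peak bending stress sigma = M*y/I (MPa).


I = b * h^3 / 12 = 355 * 213^3 / 12 = 285881411.25 mm^4
y = h / 2 = 213 / 2 = 106.5 mm
M = 109 kN-m = 109000000.0 N-mm
sigma = M * y / I = 109000000.0 * 106.5 / 285881411.25
= 40.61 MPa

40.61 MPa


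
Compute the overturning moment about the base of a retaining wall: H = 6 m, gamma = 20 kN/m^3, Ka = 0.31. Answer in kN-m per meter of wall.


Pa = 0.5 * Ka * gamma * H^2
= 0.5 * 0.31 * 20 * 6^2
= 111.6 kN/m
Arm = H / 3 = 6 / 3 = 2.0 m
Mo = Pa * arm = Pa * H / 3 = 111.6 * 6 / 3 = 223.2 kN-m/m

223.2 kN-m/m


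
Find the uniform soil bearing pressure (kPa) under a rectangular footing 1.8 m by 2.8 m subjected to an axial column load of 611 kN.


A = 1.8 * 2.8 = 5.04 m^2
q = P / A = 611 / 5.04
= 121.2302 kPa

121.2302 kPa


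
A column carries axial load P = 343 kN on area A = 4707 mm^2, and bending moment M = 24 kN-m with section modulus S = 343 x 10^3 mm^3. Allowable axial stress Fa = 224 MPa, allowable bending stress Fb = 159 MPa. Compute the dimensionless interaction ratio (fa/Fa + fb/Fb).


f_a = P / A = 343000.0 / 4707 = 72.8702 MPa
f_b = M / S = 24000000.0 / 343000.0 = 69.9708 MPa
Ratio = f_a / Fa + f_b / Fb
= 72.8702 / 224 + 69.9708 / 159
= 0.7654 (dimensionless)

0.7654 (dimensionless)


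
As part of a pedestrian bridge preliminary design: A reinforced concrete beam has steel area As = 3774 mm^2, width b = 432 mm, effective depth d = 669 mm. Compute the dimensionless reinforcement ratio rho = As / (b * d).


rho = As / (b * d)
= 3774 / (432 * 669)
= 3774 / 289008
= 0.013058 (dimensionless)

0.013058 (dimensionless)


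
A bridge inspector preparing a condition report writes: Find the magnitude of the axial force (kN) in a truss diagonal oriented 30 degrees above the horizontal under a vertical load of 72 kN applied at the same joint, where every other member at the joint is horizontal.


At the joint, only the diagonal has a vertical component, so vertical equilibrium gives:
F * sin(30) = 72
F = 72 / sin(30)
= 72 / 0.5
= 144.0 kN

144.0 kN


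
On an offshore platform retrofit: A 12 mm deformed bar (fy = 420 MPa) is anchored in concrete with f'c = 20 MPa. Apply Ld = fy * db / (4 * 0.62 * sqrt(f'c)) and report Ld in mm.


Ld = (fy * db) / (4 * 0.62 * sqrt(f'c))
= (420 * 12) / (4 * 0.62 * sqrt(20))
= 5040 / 11.0909
= 454.43 mm

454.43 mm


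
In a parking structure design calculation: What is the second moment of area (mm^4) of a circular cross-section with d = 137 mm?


r = d / 2 = 137 / 2 = 68.5 mm
I = pi * r^4 / 4 = pi * 68.5^4 / 4
= 17292276.35 mm^4

17292276.35 mm^4


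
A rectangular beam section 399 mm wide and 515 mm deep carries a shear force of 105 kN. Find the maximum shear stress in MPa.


A = b * h = 399 * 515 = 205485 mm^2
V = 105 kN = 105000.0 N
tau_max = 1.5 * V / A = 1.5 * 105000.0 / 205485
= 0.7665 MPa

0.7665 MPa


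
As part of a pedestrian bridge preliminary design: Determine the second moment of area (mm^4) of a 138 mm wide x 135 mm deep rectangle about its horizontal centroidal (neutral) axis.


I = b * h^3 / 12
= 138 * 135^3 / 12
= 138 * 2460375 / 12
= 28294312.5 mm^4

28294312.5 mm^4


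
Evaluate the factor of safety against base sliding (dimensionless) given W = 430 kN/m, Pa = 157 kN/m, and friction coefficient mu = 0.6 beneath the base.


Resisting force = mu * W = 0.6 * 430 = 258.0 kN/m
FOS = Resisting / Driving = 258.0 / 157
= 1.6433 (dimensionless)

1.6433 (dimensionless)


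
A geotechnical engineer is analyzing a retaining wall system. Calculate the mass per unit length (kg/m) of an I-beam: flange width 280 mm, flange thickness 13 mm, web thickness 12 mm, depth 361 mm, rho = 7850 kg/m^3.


A_flanges = 2 * 280 * 13 = 7280 mm^2
A_web = (361 - 2 * 13) * 12 = 4020 mm^2
A_total = 7280 + 4020 = 11300 mm^2 = 0.011300 m^2
Weight = rho * A = 7850 * 0.011300 = 88.705 kg/m

88.705 kg/m


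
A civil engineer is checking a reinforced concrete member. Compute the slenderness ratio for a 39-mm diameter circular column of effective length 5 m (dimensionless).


Radius of gyration r = d / 4 = 39 / 4 = 9.75 mm
L_eff = 5000.0 mm
Slenderness ratio = L / r = 5000.0 / 9.75 = 512.82 (dimensionless)

512.82 (dimensionless)
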